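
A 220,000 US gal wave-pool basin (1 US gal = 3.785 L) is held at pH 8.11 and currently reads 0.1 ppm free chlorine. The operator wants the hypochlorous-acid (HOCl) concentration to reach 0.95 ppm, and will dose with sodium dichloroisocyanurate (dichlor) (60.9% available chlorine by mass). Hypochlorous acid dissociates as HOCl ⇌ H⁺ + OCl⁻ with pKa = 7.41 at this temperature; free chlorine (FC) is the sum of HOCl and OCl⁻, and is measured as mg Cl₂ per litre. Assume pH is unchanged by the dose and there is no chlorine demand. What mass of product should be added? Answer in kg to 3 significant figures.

Volume: 220,000 US gal × 3.785 L/gal = 832,700 L.
[OCl⁻]/[HOCl] = 10^(pH − pKa) = 10^(8.11 − 7.41) = 5.012; fraction as HOCl = 1/(1 + 5.012) = 0.1663.
Free chlorine required for 0.95 ppm HOCl: 0.95 / 0.1663 = 5.711 ppm.
FC to add: 5.711 − 0.1 = 5.611 mg/L as Cl₂.
Cl₂ equivalent: 5.611 mg/L × 832,700 L = 4673 g.
Product at 60.9% available Cl: 4673 / 0.609 = 7672 g.

7.67 kg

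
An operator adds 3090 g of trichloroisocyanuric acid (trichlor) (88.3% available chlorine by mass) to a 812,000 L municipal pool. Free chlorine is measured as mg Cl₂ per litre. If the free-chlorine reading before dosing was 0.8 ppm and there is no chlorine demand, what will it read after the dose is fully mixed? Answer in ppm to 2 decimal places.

Available chlorine delivered: 3090 g × 0.883 = 2728 g as Cl₂.
Concentration rise: 2728 g / 812,000 L = 3.36 mg/L = 3.36 ppm.
Final FC: 0.8 + 3.36 = 4.16 ppm.

4.16 ppm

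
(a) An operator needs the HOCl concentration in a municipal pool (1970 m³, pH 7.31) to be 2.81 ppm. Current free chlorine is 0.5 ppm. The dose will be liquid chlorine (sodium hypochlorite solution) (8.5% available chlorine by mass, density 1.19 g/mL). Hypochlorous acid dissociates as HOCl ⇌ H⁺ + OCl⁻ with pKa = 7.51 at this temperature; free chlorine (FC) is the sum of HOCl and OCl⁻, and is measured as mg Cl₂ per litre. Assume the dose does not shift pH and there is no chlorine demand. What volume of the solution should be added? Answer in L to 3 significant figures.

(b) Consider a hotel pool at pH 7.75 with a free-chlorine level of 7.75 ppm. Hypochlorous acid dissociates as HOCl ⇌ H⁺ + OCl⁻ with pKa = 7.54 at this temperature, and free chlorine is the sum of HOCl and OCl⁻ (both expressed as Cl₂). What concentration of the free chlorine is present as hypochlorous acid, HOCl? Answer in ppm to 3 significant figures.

(a) 79.5 L; (b) 2.96 ppm

(a) Volume: 1970 m³ = 1,970,000 L.
(a) [OCl⁻]/[HOCl] = 10^(pH − pKa) = 10^(7.31 − 7.51) = 0.631; fraction as HOCl = 1/(1 + 0.631) = 0.6131.
(a) Free chlorine required for 2.81 ppm HOCl: 2.81 / 0.6131 = 4.583 ppm.
(a) FC to add: 4.583 − 0.5 = 4.083 mg/L as Cl₂.
(a) Cl₂ equivalent: 4.083 mg/L × 1,970,000 L = 8043 g.
(a) Product at 8.5% available Cl: 8043 / 0.085 = 94,630 g.
(a) Volume: 94,630 g ÷ 1.19 g/mL = 79,520 mL.

(b) [OCl⁻]/[HOCl] = 10^(pH − pKa) = 10^(7.75 − 7.54) = 10^0.21 = 1.622.
(b) Fraction as HOCl = 1 / (1 + 1.622) = 0.3814.
(b) HOCl = 0.3814 × 7.75 ppm = 2.956 ppm.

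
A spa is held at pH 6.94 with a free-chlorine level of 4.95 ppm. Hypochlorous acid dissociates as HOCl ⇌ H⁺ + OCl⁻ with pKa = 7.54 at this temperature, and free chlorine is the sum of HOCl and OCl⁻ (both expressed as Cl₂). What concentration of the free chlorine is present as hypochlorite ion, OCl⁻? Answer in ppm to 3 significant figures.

0.994 ppm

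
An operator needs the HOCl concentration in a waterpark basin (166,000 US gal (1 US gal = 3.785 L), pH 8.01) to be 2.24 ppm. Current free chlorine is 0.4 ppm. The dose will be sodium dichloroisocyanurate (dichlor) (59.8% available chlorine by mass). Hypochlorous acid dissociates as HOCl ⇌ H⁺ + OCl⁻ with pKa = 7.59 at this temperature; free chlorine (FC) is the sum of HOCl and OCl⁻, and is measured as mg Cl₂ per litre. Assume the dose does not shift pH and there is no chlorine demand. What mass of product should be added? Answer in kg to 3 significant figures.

8.12 kg

Volume: 166,000 US gal × 3.785 L/gal = 628,310 L.
[OCl⁻]/[HOCl] = 10^(pH − pKa) = 10^(8.01 − 7.59) = 2.63; fraction as HOCl = 1/(1 + 2.63) = 0.2755.
Free chlorine required for 2.24 ppm HOCl: 2.24 / 0.2755 = 8.132 ppm.
FC to add: 8.132 − 0.4 = 7.732 mg/L as Cl₂.
Cl₂ equivalent: 7.732 mg/L × 628,310 L = 4858 g.
Product at 59.8% available Cl: 4858 / 0.598 = 8124 g.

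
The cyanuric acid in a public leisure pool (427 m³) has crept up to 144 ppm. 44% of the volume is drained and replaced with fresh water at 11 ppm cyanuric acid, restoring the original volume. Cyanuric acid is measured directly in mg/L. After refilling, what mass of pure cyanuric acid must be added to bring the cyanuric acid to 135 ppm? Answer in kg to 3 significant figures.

Volume: 427 m³ = 427,000 L.
After draining 44% and refilling: 144 × 0.56 + 11 × 0.44 = 85.48 ppm.
Deficit to target: 135 − 85.48 = 49.52 mg/L.
Mass: 49.52 mg/L × 427,000 L = 21,150 g cyanuric acid.

21.1 kg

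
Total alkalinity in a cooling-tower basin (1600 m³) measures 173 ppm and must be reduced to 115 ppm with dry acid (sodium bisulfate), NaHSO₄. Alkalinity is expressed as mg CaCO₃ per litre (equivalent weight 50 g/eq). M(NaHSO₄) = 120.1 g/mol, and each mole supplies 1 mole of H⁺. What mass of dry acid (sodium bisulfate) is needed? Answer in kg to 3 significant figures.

223 kg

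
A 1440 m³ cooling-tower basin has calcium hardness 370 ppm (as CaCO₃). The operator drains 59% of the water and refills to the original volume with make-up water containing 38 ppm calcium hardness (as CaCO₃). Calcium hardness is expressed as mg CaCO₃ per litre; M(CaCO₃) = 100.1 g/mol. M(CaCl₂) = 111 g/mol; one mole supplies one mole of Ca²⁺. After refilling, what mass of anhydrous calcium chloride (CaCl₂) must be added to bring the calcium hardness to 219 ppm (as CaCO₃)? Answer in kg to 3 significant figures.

71.7 kg

Volume: 1440 m³ = 1,440,000 L.
After draining 59% and refilling: 370 × 0.41 + 38 × 0.59 = 174.12 ppm.
Deficit to target: 219 − 174.12 = 44.88 mg/L.
As CaCO₃: 44.88 mg/L × 1,440,000 L = 64,630 g; ÷ 100.1 = 645.6 mol Ca²⁺.
Mass: 645.6 × 111 = 71,660 g.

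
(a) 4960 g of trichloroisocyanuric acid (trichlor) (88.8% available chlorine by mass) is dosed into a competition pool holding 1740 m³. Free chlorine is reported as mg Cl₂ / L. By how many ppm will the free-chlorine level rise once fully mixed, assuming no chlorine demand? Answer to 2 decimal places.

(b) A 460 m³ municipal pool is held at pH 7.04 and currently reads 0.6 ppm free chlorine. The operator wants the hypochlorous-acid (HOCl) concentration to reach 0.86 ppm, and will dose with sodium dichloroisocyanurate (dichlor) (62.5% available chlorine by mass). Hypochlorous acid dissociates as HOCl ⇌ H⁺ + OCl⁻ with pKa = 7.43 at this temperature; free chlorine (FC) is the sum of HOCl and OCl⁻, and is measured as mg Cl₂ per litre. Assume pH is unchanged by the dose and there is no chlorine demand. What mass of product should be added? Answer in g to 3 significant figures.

(a) 2.53 ppm; (b) 449 g

(a) Volume: 1740 m³ = 1,740,000 L.
(a) Available chlorine delivered: 4960 g × 0.888 = 4404 g as Cl₂.
(a) Concentration rise: 4404 g / 1,740,000 L = 2.531 mg/L = 2.53 ppm.

(b) Volume: 460 m³ = 460,000 L.
(b) [OCl⁻]/[HOCl] = 10^(pH − pKa) = 10^(7.04 − 7.43) = 0.4074; fraction as HOCl = 1/(1 + 0.4074) = 0.7105.
(b) Free chlorine required for 0.86 ppm HOCl: 0.86 / 0.7105 = 1.21 ppm.
(b) FC to add: 1.21 − 0.6 = 0.6103 mg/L as Cl₂.
(b) Cl₂ equivalent: 0.6103 mg/L × 460,000 L = 280.8 g.
(b) Product at 62.5% available Cl: 280.8 / 0.625 = 449.2 g.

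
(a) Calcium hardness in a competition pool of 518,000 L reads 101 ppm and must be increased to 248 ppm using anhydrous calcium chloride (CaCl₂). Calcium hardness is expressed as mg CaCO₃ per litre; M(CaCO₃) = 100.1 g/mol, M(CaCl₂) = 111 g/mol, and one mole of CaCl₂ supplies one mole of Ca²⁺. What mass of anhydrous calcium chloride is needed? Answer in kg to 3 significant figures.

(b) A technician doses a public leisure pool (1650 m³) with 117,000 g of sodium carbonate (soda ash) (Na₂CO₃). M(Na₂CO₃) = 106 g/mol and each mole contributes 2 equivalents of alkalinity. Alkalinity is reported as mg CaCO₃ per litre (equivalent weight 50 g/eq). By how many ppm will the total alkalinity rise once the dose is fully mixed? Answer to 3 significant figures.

(a) 84.4 kg; (b) 66.9 ppm

(a) Hardness to add: (248 − 101) = 147 mg/L as CaCO₃ × 518,000 L = 76,150 g as CaCO₃.
(a) Moles of Ca²⁺ (1 mol Ca²⁺ ≡ 1 mol CaCO₃): 76,150 / 100.1 g/mol = 760.7 mol.
(a) Mass of CaCl₂: 760.7 × 111 = 84,440 g.

(b) Volume: 1650 m³ = 1,650,000 L.
(b) Moles of Na₂CO₃: 117,000 g ÷ 106 g/mol = 1104 mol → 2208 eq of alkalinity.
(b) As CaCO₃: 2208 eq × 50 g/eq = 110,400 g.
(b) Rise: 110,400 g / 1,650,000 L × 1000 = 66.9 mg/L.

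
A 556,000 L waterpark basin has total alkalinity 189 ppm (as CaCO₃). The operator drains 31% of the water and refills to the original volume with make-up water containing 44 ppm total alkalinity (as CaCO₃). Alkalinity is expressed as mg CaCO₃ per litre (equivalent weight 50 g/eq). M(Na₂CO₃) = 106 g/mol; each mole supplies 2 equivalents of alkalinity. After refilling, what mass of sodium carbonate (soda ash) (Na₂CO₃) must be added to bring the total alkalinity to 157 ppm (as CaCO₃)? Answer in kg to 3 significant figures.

After draining 31% and refilling: 189 × 0.69 + 44 × 0.31 = 144.05 ppm.
Deficit to target: 157 − 144.05 = 12.95 mg/L.
As CaCO₃: 12.95 mg/L × 556,000 L = 7200 g; ÷ 50 g/eq ÷ 2 = 72 mol Na₂CO₃.
Mass: 72 × 106 = 7632 g.

7.63 kg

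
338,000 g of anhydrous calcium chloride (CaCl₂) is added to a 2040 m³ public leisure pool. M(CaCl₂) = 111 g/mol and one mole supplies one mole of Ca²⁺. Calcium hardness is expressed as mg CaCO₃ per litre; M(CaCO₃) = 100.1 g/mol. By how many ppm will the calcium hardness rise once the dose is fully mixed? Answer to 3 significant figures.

149 ppm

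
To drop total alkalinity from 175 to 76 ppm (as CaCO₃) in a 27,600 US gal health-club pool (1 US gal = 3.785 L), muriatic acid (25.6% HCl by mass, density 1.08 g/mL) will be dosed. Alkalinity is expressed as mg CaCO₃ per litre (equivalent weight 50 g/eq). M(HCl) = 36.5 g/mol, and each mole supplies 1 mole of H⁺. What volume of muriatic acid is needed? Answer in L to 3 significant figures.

27.3 L

Volume: 27,600 US gal × 3.785 L/gal = 104,466 L.
Alkalinity to neutralize: (175 − 76) = 99 mg/L as CaCO₃ × 104,466 L = 10,340 g as CaCO₃.
Equivalents of H⁺ required: 10,340 ÷ 50 g/eq = 206.8 eq = 206.8 mol HCl.
Mass of HCl: 206.8 × 36.5 = 7550 g.
Mass of 25.6% solution: 7550 / 0.256 = 29,490 g.
Volume: 29,490 g ÷ 1.08 g/mL = 27,310 mL.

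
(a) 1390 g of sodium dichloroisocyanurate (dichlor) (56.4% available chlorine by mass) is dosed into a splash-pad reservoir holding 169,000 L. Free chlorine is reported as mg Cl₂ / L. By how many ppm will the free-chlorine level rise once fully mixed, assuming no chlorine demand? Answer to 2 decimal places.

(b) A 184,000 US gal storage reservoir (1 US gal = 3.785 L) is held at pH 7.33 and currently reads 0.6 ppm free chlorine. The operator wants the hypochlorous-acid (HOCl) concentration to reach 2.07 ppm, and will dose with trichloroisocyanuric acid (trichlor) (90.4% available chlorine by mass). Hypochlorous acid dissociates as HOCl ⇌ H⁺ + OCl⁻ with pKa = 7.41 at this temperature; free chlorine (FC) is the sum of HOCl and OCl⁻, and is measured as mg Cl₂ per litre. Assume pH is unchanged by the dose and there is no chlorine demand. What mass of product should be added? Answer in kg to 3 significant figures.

(a) 4.64 ppm; (b) 2.46 kg

(a) Available chlorine delivered: 1390 g × 0.564 = 784 g as Cl₂.
(a) Concentration rise: 784 g / 169,000 L = 4.639 mg/L = 4.64 ppm.

(b) Volume: 184,000 US gal × 3.785 L/gal = 696,440 L.
(b) [OCl⁻]/[HOCl] = 10^(pH − pKa) = 10^(7.33 − 7.41) = 0.8318; fraction as HOCl = 1/(1 + 0.8318) = 0.5459.
(b) Free chlorine required for 2.07 ppm HOCl: 2.07 / 0.5459 = 3.792 ppm.
(b) FC to add: 3.792 − 0.6 = 3.192 mg/L as Cl₂.
(b) Cl₂ equivalent: 3.192 mg/L × 696,440 L = 2223 g.
(b) Product at 90.4% available Cl: 2223 / 0.904 = 2459 g.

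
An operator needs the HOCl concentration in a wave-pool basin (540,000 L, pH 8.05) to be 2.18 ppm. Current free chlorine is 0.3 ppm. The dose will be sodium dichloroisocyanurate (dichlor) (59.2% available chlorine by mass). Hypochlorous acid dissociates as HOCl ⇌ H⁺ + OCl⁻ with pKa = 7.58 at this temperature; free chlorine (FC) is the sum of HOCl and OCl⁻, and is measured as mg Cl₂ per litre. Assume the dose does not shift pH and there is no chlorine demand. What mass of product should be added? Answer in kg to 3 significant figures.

[OCl⁻]/[HOCl] = 10^(pH − pKa) = 10^(8.05 − 7.58) = 2.951; fraction as HOCl = 1/(1 + 2.951) = 0.2531.
Free chlorine required for 2.18 ppm HOCl: 2.18 / 0.2531 = 8.614 ppm.
FC to add: 8.614 − 0.3 = 8.314 mg/L as Cl₂.
Cl₂ equivalent: 8.314 mg/L × 540,000 L = 4489 g.
Product at 59.2% available Cl: 4489 / 0.592 = 7583 g.

7.58 kg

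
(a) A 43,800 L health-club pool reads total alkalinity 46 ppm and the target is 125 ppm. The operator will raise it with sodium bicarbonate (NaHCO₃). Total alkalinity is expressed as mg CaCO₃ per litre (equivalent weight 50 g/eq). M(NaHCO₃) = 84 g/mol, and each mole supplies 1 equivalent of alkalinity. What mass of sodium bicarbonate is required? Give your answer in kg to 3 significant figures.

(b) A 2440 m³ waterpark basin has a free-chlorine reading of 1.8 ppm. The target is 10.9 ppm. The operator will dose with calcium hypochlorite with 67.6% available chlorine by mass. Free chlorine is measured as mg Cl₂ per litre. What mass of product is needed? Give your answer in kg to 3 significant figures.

(a) 5.81 kg; (b) 32.8 kg

(a) Alkalinity to add: (125 − 46) = 79 mg/L as CaCO₃ × 43,800 L = 3460 g as CaCO₃.
(a) Equivalents: 3460 g ÷ 50 g/eq = 69.2 eq.
(a) NaHCO₃ supplies 1 eq per mole → 69.2 mol.
(a) Mass: 69.2 mol × 84 g/mol = 5813 g.

(b) Volume: 2440 m³ = 2,440,000 L.
(b) Chlorine deficit: 10.9 − 1.8 = 9.1 ppm = 9.1 mg/L as Cl₂.
(b) Cl₂ equivalent needed: 9.1 mg/L × 2,440,000 L = 22,200,000 mg = 22,200 g.
(b) Product at 67.6% available chlorine: 22,200 / 0.676 = 32,850 g.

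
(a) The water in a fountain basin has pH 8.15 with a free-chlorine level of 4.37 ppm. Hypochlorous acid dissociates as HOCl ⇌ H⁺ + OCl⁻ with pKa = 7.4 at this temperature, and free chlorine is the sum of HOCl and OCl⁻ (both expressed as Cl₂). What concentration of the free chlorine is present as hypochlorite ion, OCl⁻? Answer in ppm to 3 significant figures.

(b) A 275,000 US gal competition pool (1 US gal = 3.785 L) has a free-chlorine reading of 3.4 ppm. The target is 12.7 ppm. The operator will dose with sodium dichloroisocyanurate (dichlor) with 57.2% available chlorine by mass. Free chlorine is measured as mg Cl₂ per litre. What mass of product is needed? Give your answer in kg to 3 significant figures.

(a) [OCl⁻]/[HOCl] = 10^(pH − pKa) = 10^(8.15 − 7.4) = 10^0.75 = 5.623.
(a) Fraction as HOCl = 1 / (1 + 5.623) = 0.151.
(a) OCl⁻ = (1 − 0.151) × 4.37 ppm = 3.71 ppm.

(b) Volume: 275,000 US gal × 3.785 L/gal = 1,040,875 L.
(b) Chlorine deficit: 12.7 − 3.4 = 9.3 ppm = 9.3 mg/L as Cl₂.
(b) Cl₂ equivalent needed: 9.3 mg/L × 1,040,875 L = 9,680,000 mg = 9680 g.
(b) Product at 57.2% available chlorine: 9680 / 0.572 = 16,920 g.

(a) 3.71 ppm; (b) 16.9 kg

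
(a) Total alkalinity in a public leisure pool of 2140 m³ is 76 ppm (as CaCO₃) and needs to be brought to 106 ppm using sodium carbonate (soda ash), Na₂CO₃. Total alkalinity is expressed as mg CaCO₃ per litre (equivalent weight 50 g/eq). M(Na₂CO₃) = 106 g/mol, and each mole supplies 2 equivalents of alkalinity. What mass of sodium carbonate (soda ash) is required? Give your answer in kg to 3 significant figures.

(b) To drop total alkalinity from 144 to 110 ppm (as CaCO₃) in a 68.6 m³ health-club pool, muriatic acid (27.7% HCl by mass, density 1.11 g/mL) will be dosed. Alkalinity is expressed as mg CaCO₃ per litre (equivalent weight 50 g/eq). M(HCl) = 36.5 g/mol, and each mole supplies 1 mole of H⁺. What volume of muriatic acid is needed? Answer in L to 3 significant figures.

(a) Volume: 2140 m³ = 2,140,000 L.
(a) Alkalinity to add: (106 − 76) = 30 mg/L as CaCO₃ × 2,140,000 L = 64,200 g as CaCO₃.
(a) Equivalents: 64,200 g ÷ 50 g/eq = 1284 eq.
(a) Each mole of Na₂CO₃ supplies 2 eq, so 1284 / 2 = 642 mol.
(a) Mass: 642 mol × 106 g/mol = 68,050 g.

(b) Volume: 68.6 m³ = 68,600 L.
(b) Alkalinity to neutralize: (144 − 110) = 34 mg/L as CaCO₃ × 68,600 L = 2332 g as CaCO₃.
(b) Equivalents of H⁺ required: 2332 ÷ 50 g/eq = 46.65 eq = 46.65 mol HCl.
(b) Mass of HCl: 46.65 × 36.5 = 1703 g.
(b) Mass of 27.7% solution: 1703 / 0.277 = 6147 g.
(b) Volume: 6147 g ÷ 1.11 g/mL = 5538 mL.

(a) 68.1 kg; (b) 5.54 L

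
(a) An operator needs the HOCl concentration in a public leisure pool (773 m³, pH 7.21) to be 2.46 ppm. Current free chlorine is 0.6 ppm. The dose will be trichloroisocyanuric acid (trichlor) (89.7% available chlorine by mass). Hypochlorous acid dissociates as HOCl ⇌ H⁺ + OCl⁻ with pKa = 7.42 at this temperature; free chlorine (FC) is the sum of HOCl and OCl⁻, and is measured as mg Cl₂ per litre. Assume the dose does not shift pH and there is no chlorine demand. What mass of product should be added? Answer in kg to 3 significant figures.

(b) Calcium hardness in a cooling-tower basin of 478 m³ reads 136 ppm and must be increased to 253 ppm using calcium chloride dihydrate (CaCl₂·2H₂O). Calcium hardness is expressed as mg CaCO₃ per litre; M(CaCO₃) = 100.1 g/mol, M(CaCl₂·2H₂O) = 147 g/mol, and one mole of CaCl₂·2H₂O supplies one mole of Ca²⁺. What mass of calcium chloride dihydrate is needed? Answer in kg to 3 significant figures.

(a) 2.91 kg; (b) 82.1 kg

(a) Volume: 773 m³ = 773,000 L.
(a) [OCl⁻]/[HOCl] = 10^(pH − pKa) = 10^(7.21 − 7.42) = 0.6166; fraction as HOCl = 1/(1 + 0.6166) = 0.6186.
(a) Free chlorine required for 2.46 ppm HOCl: 2.46 / 0.6186 = 3.977 ppm.
(a) FC to add: 3.977 − 0.6 = 3.377 mg/L as Cl₂.
(a) Cl₂ equivalent: 3.377 mg/L × 773,000 L = 2610 g.
(a) Product at 89.7% available Cl: 2610 / 0.897 = 2910 g.

(b) Volume: 478 m³ = 478,000 L.
(b) Hardness to add: (253 − 136) = 117 mg/L as CaCO₃ × 478,000 L = 55,930 g as CaCO₃.
(b) Moles of Ca²⁺ (1 mol Ca²⁺ ≡ 1 mol CaCO₃): 55,930 / 100.1 g/mol = 558.7 mol.
(b) Mass of CaCl₂·2H₂O: 558.7 × 147 = 82,130 g.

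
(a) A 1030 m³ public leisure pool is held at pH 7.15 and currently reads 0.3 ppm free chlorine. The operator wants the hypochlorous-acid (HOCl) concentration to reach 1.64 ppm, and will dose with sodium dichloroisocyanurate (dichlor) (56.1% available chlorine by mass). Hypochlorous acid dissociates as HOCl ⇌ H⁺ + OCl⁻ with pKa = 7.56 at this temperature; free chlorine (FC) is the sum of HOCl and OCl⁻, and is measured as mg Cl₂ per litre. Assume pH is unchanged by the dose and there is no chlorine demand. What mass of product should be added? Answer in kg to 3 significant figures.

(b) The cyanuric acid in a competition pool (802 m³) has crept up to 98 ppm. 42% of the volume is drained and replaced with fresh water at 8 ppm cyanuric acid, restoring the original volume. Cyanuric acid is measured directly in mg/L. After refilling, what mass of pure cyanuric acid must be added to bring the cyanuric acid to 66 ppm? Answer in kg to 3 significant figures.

(a) Volume: 1030 m³ = 1,030,000 L.
(a) [OCl⁻]/[HOCl] = 10^(pH − pKa) = 10^(7.15 − 7.56) = 0.389; fraction as HOCl = 1/(1 + 0.389) = 0.7199.
(a) Free chlorine required for 1.64 ppm HOCl: 1.64 / 0.7199 = 2.278 ppm.
(a) FC to add: 2.278 − 0.3 = 1.978 mg/L as Cl₂.
(a) Cl₂ equivalent: 1.978 mg/L × 1,030,000 L = 2037 g.
(a) Product at 56.1% available Cl: 2037 / 0.561 = 3632 g.

(b) Volume: 802 m³ = 802,000 L.
(b) After draining 42% and refilling: 98 × 0.58 + 8 × 0.42 = 60.2 ppm.
(b) Deficit to target: 66 − 60.2 = 5.8 mg/L.
(b) Mass: 5.8 mg/L × 802,000 L = 4652 g cyanuric acid.

(a) 3.63 kg; (b) 4.65 kg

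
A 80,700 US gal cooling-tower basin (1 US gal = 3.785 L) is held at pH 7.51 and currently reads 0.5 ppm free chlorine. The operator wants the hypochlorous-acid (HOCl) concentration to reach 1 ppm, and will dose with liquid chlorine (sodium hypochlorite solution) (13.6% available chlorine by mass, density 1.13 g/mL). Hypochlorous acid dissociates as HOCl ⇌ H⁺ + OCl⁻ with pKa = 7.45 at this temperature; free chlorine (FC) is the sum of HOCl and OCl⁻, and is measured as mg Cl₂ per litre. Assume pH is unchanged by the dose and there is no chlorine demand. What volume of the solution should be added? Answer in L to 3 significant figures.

3.28 L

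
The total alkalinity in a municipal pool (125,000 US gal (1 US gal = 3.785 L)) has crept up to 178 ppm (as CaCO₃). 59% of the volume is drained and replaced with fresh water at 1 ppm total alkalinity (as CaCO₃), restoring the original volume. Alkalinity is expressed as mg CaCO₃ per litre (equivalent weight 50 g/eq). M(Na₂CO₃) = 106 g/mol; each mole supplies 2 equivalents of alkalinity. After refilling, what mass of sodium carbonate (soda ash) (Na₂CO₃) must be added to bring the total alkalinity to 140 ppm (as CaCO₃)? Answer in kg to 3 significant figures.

33.3 kg

Volume: 125,000 US gal × 3.785 L/gal = 473,125 L.
After draining 59% and refilling: 178 × 0.41 + 1 × 0.59 = 73.57 ppm.
Deficit to target: 140 − 73.57 = 66.43 mg/L.
As CaCO₃: 66.43 mg/L × 473,125 L = 31,430 g; ÷ 50 g/eq ÷ 2 = 314.3 mol Na₂CO₃.
Mass: 314.3 × 106 = 33,320 g.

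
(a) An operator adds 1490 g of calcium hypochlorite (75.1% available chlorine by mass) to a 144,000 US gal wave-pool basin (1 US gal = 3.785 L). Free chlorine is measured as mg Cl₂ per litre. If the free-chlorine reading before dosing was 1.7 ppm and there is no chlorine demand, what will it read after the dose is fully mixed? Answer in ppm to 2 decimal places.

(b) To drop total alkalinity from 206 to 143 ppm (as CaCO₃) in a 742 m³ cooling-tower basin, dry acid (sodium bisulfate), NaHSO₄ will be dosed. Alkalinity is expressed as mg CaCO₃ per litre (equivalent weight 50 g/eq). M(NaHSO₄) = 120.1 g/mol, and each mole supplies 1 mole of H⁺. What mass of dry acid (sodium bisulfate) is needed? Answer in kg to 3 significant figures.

(a) Volume: 144,000 US gal × 3.785 L/gal = 545,040 L.
(a) Available chlorine delivered: 1490 g × 0.751 = 1119 g as Cl₂.
(a) Concentration rise: 1119 g / 545,040 L = 2.053 mg/L = 2.05 ppm.
(a) Final FC: 1.7 + 2.05 = 3.75 ppm.

(b) Volume: 742 m³ = 742,000 L.
(b) Alkalinity to neutralize: (206 − 143) = 63 mg/L as CaCO₃ × 742,000 L = 46,750 g as CaCO₃.
(b) Equivalents of H⁺ required: 46,750 ÷ 50 g/eq = 934.9 eq = 934.9 mol NaHSO₄.
(b) Mass of NaHSO₄: 934.9 × 120.1 = 112,300 g.

(a) 3.75 ppm; (b) 112 kg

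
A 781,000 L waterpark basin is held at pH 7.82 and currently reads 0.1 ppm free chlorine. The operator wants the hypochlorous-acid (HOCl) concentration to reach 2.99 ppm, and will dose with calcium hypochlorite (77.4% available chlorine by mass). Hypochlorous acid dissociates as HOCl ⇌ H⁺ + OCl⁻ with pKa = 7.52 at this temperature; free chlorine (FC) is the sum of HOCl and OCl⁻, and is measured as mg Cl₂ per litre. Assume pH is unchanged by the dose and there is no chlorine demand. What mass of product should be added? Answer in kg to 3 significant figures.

[OCl⁻]/[HOCl] = 10^(pH − pKa) = 10^(7.82 − 7.52) = 1.995; fraction as HOCl = 1/(1 + 1.995) = 0.3339.
Free chlorine required for 2.99 ppm HOCl: 2.99 / 0.3339 = 8.956 ppm.
FC to add: 8.956 − 0.1 = 8.856 mg/L as Cl₂.
Cl₂ equivalent: 8.856 mg/L × 781,000 L = 6916 g.
Product at 77.4% available Cl: 6916 / 0.774 = 8936 g.

8.94 kg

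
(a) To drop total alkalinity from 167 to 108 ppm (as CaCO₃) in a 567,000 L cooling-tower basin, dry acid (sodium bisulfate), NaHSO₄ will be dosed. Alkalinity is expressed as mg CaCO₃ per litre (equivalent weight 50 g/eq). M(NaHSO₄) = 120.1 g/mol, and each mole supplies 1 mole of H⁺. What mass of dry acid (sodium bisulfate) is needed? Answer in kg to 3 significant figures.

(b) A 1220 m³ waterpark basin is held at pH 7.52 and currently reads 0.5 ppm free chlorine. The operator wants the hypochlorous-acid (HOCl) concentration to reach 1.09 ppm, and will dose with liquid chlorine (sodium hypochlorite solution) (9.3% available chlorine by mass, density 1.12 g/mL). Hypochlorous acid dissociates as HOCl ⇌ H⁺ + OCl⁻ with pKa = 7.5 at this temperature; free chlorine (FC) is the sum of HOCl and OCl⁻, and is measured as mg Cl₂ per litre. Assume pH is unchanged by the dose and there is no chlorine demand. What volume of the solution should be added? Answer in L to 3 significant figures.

(a) Alkalinity to neutralize: (167 − 108) = 59 mg/L as CaCO₃ × 567,000 L = 33,450 g as CaCO₃.
(a) Equivalents of H⁺ required: 33,450 ÷ 50 g/eq = 669.1 eq = 669.1 mol NaHSO₄.
(a) Mass of NaHSO₄: 669.1 × 120.1 = 80,350 g.

(b) Volume: 1220 m³ = 1,220,000 L.
(b) [OCl⁻]/[HOCl] = 10^(pH − pKa) = 10^(7.52 − 7.5) = 1.047; fraction as HOCl = 1/(1 + 1.047) = 0.4885.
(b) Free chlorine required for 1.09 ppm HOCl: 1.09 / 0.4885 = 2.231 ppm.
(b) FC to add: 2.231 − 0.5 = 1.731 mg/L as Cl₂.
(b) Cl₂ equivalent: 1.731 mg/L × 1,220,000 L = 2112 g.
(b) Product at 9.3% available Cl: 2112 / 0.093 = 22,710 g.
(b) Volume: 22,710 g ÷ 1.12 g/mL = 20,280 mL.

(a) 80.4 kg; (b) 20.3 L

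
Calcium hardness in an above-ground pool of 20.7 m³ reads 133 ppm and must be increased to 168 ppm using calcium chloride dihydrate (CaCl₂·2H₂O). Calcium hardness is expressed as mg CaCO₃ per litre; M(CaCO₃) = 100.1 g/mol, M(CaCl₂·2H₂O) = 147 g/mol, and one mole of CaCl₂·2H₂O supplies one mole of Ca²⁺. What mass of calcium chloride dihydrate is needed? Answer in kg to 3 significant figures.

1.06 kg

Volume: 20.7 m³ = 20,700 L.
Hardness to add: (168 − 133) = 35 mg/L as CaCO₃ × 20,700 L = 724.5 g as CaCO₃.
Moles of Ca²⁺ (1 mol Ca²⁺ ≡ 1 mol CaCO₃): 724.5 / 100.1 g/mol = 7.238 mol.
Mass of CaCl₂·2H₂O: 7.238 × 147 = 1064 g.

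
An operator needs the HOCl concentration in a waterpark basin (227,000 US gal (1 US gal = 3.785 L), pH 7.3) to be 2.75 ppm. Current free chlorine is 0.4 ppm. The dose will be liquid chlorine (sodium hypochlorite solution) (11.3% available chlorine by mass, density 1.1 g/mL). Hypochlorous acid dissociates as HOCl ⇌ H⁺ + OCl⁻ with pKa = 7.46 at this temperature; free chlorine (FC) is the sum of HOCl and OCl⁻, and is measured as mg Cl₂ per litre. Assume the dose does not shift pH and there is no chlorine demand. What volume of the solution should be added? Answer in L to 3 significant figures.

Volume: 227,000 US gal × 3.785 L/gal = 859,195 L.
[OCl⁻]/[HOCl] = 10^(pH − pKa) = 10^(7.3 − 7.46) = 0.6918; fraction as HOCl = 1/(1 + 0.6918) = 0.5911.
Free chlorine required for 2.75 ppm HOCl: 2.75 / 0.5911 = 4.653 ppm.
FC to add: 4.653 − 0.4 = 4.253 mg/L as Cl₂.
Cl₂ equivalent: 4.253 mg/L × 859,195 L = 3654 g.
Product at 11.3% available Cl: 3654 / 0.113 = 32,330 g.
Volume: 32,330 g ÷ 1.1 g/mL = 29,390 mL.

29.4 L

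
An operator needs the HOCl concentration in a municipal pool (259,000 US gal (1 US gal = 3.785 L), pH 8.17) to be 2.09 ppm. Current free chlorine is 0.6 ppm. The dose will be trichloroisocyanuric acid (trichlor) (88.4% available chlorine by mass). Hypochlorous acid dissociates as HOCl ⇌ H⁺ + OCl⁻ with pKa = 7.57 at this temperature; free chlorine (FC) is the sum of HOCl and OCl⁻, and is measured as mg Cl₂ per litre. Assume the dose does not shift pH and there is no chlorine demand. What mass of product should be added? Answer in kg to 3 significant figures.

10.9 kg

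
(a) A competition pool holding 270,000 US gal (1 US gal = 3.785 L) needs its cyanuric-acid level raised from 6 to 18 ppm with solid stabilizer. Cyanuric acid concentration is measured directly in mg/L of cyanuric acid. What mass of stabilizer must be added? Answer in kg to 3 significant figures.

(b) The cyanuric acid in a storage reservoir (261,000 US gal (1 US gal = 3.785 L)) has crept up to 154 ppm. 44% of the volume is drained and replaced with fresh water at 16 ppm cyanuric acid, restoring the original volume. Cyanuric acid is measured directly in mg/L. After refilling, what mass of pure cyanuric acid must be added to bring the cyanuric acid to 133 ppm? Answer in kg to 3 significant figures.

(a) Volume: 270,000 US gal × 3.785 L/gal = 1,021,950 L.
(a) CYA to add: (18 − 6) = 12 mg/L × 1,021,950 L = 12,260 g cyanuric acid.

(b) Volume: 261,000 US gal × 3.785 L/gal = 987,885 L.
(b) After draining 44% and refilling: 154 × 0.56 + 16 × 0.44 = 93.28 ppm.
(b) Deficit to target: 133 − 93.28 = 39.72 mg/L.
(b) Mass: 39.72 mg/L × 987,885 L = 39,240 g cyanuric acid.

(a) 12.3 kg; (b) 39.2 kg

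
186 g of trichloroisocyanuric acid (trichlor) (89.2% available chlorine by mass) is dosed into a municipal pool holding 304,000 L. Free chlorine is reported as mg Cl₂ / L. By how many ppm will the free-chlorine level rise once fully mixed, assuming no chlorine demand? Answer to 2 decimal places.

Available chlorine delivered: 186 g × 0.892 = 165.9 g as Cl₂.
Concentration rise: 165.9 g / 304,000 L = 0.5458 mg/L = 0.55 ppm.

0.55 ppm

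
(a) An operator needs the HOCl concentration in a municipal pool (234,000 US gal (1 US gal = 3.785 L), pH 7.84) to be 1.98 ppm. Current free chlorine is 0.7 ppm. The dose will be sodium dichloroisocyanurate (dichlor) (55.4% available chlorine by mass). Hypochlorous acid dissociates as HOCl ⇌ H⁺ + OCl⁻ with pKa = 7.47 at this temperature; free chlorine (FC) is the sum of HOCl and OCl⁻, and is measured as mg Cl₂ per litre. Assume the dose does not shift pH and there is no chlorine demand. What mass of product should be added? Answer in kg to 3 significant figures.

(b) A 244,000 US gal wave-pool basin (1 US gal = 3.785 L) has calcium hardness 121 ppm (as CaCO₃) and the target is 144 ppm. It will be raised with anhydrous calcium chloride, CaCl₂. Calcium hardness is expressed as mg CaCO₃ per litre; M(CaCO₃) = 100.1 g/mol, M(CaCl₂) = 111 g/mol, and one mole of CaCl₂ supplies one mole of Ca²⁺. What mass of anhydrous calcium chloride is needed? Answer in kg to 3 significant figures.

(a) 9.47 kg; (b) 23.6 kg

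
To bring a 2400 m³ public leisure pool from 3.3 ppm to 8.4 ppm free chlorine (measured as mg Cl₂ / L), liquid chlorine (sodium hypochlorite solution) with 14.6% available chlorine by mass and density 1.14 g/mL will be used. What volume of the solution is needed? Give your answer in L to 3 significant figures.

Volume: 2400 m³ = 2,400,000 L.
Chlorine deficit: 8.4 − 3.3 = 5.1 ppm = 5.1 mg/L as Cl₂.
Cl₂ equivalent needed: 5.1 mg/L × 2,400,000 L = 12,240,000 mg = 12,240 g.
Product at 14.6% available chlorine: 12,240 / 0.146 = 83,840 g.
Volume at density 1.14 g/mL: 83,840 g ÷ 1.14 g/mL = 73,540 mL.

73.5 L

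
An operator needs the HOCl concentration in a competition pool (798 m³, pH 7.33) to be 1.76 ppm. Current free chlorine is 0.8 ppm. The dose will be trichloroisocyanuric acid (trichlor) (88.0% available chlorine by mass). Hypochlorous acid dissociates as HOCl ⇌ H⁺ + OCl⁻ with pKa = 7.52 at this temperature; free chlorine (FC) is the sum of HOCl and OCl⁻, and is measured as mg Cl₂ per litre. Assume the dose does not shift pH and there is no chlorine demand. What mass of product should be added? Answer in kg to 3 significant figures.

1.90 kg

Volume: 798 m³ = 798,000 L.
[OCl⁻]/[HOCl] = 10^(pH − pKa) = 10^(7.33 − 7.52) = 0.6457; fraction as HOCl = 1/(1 + 0.6457) = 0.6077.
Free chlorine required for 1.76 ppm HOCl: 1.76 / 0.6077 = 2.896 ppm.
FC to add: 2.896 − 0.8 = 2.096 mg/L as Cl₂.
Cl₂ equivalent: 2.096 mg/L × 798,000 L = 1673 g.
Product at 88.0% available Cl: 1673 / 0.88 = 1901 g.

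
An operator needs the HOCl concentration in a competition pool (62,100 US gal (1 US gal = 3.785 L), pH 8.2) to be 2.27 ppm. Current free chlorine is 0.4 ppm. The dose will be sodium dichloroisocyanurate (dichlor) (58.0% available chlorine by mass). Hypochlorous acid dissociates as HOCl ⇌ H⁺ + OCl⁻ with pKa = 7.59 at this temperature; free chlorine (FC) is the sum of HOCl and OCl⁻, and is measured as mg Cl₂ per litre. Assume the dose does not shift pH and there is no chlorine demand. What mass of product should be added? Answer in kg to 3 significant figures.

4.51 kg

Volume: 62,100 US gal × 3.785 L/gal = 235,048 L.
[OCl⁻]/[HOCl] = 10^(pH − pKa) = 10^(8.2 − 7.59) = 4.074; fraction as HOCl = 1/(1 + 4.074) = 0.1971.
Free chlorine required for 2.27 ppm HOCl: 2.27 / 0.1971 = 11.52 ppm.
FC to add: 11.52 − 0.4 = 11.12 mg/L as Cl₂.
Cl₂ equivalent: 11.12 mg/L × 235,048 L = 2613 g.
Product at 58.0% available Cl: 2613 / 0.58 = 4505 g.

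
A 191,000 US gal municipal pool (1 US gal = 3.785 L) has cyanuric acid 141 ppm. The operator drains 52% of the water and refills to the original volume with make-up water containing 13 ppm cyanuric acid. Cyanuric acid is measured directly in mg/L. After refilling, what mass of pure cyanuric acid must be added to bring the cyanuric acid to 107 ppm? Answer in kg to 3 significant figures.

23.5 kg

Volume: 191,000 US gal × 3.785 L/gal = 722,935 L.
After draining 52% and refilling: 141 × 0.48 + 13 × 0.52 = 74.44 ppm.
Deficit to target: 107 − 74.44 = 32.56 mg/L.
Mass: 32.56 mg/L × 722,935 L = 23,540 g cyanuric acid.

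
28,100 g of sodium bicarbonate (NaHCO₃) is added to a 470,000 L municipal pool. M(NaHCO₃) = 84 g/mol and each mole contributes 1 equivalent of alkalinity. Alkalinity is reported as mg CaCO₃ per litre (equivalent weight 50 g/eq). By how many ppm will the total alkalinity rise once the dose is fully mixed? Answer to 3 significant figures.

Moles of NaHCO₃: 28,100 g ÷ 84 g/mol = 334.5 mol → 334.5 eq of alkalinity.
As CaCO₃: 334.5 eq × 50 g/eq = 16,730 g.
Rise: 16,730 g / 470,000 L × 1000 = 35.59 mg/L.

35.6 ppm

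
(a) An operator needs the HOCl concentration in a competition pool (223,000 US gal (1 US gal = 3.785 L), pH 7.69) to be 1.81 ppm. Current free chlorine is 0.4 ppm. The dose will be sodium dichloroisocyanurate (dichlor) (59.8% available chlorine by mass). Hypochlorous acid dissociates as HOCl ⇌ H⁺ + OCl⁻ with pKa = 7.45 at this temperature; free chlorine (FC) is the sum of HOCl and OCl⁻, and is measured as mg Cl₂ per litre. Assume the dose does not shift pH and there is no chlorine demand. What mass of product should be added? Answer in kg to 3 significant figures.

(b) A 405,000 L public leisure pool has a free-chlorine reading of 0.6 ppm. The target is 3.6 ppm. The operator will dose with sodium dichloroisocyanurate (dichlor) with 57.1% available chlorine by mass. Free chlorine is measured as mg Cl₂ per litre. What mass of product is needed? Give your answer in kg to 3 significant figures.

(a) Volume: 223,000 US gal × 3.785 L/gal = 844,055 L.
(a) [OCl⁻]/[HOCl] = 10^(pH − pKa) = 10^(7.69 − 7.45) = 1.738; fraction as HOCl = 1/(1 + 1.738) = 0.3653.
(a) Free chlorine required for 1.81 ppm HOCl: 1.81 / 0.3653 = 4.955 ppm.
(a) FC to add: 4.955 − 0.4 = 4.555 mg/L as Cl₂.
(a) Cl₂ equivalent: 4.555 mg/L × 844,055 L = 3845 g.
(a) Product at 59.8% available Cl: 3845 / 0.598 = 6430 g.

(b) Chlorine deficit: 3.6 − 0.6 = 3 ppm = 3 mg/L as Cl₂.
(b) Cl₂ equivalent needed: 3 mg/L × 405,000 L = 1,215,000 mg = 1215 g.
(b) Product at 57.1% available chlorine: 1215 / 0.571 = 2128 g.

(a) 6.43 kg; (b) 2.13 kg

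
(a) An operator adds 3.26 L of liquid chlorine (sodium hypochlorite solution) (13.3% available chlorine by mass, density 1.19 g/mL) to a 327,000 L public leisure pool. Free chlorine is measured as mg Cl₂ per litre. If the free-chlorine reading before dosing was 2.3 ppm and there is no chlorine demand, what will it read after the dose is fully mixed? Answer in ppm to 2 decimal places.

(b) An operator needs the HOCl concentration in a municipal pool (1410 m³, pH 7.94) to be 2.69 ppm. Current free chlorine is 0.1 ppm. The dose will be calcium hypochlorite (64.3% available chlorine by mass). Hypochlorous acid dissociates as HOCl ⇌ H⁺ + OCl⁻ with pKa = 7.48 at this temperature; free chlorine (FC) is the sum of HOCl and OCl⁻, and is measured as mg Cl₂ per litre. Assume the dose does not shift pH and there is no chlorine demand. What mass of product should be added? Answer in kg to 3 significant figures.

(a) Mass of solution: 3.26 L × 1000 mL/L × 1.19 g/mL = 3879 g.
(a) Available chlorine delivered: 3879 g × 0.133 = 516 g as Cl₂.
(a) Concentration rise: 516 g / 327,000 L = 1.578 mg/L = 1.58 ppm.
(a) Final FC: 2.3 + 1.58 = 3.88 ppm.

(b) Volume: 1410 m³ = 1,410,000 L.
(b) [OCl⁻]/[HOCl] = 10^(pH − pKa) = 10^(7.94 − 7.48) = 2.884; fraction as HOCl = 1/(1 + 2.884) = 0.2575.
(b) Free chlorine required for 2.69 ppm HOCl: 2.69 / 0.2575 = 10.45 ppm.
(b) FC to add: 10.45 − 0.1 = 10.35 mg/L as Cl₂.
(b) Cl₂ equivalent: 10.35 mg/L × 1,410,000 L = 14,590 g.
(b) Product at 64.3% available Cl: 14,590 / 0.643 = 22,690 g.

(a) 3.88 ppm; (b) 22.7 kg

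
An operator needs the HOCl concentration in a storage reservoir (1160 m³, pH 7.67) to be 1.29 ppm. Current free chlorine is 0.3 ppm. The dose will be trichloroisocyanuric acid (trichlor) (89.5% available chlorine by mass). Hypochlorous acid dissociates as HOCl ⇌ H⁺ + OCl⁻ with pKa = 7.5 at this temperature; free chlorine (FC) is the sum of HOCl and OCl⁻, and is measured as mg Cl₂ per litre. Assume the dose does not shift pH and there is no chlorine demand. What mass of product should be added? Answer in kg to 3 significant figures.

3.76 kg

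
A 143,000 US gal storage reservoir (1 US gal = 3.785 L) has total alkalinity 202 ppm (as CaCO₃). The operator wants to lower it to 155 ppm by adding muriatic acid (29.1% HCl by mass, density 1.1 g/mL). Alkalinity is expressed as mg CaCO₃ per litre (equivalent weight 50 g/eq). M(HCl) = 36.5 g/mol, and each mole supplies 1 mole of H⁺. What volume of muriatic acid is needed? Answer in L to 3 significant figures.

58.0 L

Volume: 143,000 US gal × 3.785 L/gal = 541,255 L.
Alkalinity to neutralize: (202 − 155) = 47 mg/L as CaCO₃ × 541,255 L = 25,440 g as CaCO₃.
Equivalents of H⁺ required: 25,440 ÷ 50 g/eq = 508.8 eq = 508.8 mol HCl.
Mass of HCl: 508.8 × 36.5 = 18,570 g.
Mass of 29.1% solution: 18,570 / 0.291 = 63,820 g.
Volume: 63,820 g ÷ 1.1 g/mL = 58,010 mL.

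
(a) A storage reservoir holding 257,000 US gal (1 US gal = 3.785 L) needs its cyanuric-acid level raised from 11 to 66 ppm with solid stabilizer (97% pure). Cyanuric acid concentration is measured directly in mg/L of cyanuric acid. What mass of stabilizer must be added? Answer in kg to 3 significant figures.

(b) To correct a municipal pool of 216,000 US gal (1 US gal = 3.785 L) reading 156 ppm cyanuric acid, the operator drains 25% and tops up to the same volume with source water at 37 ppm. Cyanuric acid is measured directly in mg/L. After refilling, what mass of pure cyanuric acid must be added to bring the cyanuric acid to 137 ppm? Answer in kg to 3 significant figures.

(a) 55.2 kg; (b) 8.79 kg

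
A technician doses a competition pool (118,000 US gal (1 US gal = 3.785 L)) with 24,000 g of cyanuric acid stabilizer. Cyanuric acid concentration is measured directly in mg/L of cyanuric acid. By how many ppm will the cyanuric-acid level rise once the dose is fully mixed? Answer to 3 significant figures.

Volume: 118,000 US gal × 3.785 L/gal = 446,630 L.
Rise: 24,000 g / 446,630 L × 1000 = 53.74 mg/L.

53.7 ppm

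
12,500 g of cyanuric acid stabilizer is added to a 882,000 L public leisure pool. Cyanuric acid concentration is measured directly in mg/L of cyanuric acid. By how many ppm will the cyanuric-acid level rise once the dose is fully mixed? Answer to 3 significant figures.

14.2 ppm

Rise: 12,500 g / 882,000 L × 1000 = 14.17 mg/L.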